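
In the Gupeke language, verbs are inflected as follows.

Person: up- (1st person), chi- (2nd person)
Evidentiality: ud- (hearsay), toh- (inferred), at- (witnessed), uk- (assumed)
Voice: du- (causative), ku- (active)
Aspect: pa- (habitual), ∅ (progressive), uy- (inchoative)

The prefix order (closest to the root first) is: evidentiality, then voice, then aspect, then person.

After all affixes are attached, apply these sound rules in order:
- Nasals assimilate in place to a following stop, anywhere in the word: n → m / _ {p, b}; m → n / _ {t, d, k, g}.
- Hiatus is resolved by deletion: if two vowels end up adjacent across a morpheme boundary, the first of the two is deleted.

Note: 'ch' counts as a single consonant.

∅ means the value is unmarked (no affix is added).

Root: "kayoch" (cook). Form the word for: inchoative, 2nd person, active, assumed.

chuykukkayoch

Attach evidentiality assumed uk- → ukkayoch.
Attach voice active ku- → kuukkayoch.
Attach aspect inchoative uy- → uykuukkayoch.
Attach person 2nd person chi- → chiuykuukkayoch.
Nasal assimilation: no change.
Apply vowel deletion: chiuykuukkayoch → chuykukkayoch.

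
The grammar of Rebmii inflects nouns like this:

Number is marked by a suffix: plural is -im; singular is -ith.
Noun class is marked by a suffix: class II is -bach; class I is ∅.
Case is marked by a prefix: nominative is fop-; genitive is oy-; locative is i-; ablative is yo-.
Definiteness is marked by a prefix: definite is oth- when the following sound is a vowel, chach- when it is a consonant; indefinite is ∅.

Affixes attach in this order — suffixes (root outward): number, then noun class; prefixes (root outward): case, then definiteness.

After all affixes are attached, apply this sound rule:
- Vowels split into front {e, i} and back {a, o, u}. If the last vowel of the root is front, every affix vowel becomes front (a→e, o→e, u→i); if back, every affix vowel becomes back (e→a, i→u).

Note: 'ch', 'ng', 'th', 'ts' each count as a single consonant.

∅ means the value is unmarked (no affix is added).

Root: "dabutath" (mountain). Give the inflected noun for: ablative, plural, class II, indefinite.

yodabutathumbach

Attach number plural -im → dabutathim.
Attach case ablative yo- → yodabutathim.
Attach noun class class II -bach → yodabutathimbach.
definiteness = indefinite: zero marking, form stays yodabutathimbach.
Apply vowel harmony: yodabutathimbach → yodabutathumbach.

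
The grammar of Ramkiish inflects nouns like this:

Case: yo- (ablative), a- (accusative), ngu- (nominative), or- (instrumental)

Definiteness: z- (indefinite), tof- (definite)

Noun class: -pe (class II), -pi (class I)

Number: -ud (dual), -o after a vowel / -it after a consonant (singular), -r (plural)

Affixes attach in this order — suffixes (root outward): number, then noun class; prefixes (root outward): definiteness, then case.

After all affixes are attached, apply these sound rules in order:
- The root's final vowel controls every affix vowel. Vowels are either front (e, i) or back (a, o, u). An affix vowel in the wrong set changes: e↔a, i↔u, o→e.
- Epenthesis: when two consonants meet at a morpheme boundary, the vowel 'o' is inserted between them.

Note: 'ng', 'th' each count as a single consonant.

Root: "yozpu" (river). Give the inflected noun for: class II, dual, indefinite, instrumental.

orozoyozpuudopa

Attach definiteness indefinite z- → zyozpu.
Attach number dual -ud → zyozpuud.
Attach case instrumental or- → orzyozpuud.
Attach noun class class II -pe → orzyozpuudpe.
Apply vowel harmony: orzyozpuudpe → orzyozpuudpa.
Apply epenthesis: orzyozpuudpa → orozoyozpuudopa.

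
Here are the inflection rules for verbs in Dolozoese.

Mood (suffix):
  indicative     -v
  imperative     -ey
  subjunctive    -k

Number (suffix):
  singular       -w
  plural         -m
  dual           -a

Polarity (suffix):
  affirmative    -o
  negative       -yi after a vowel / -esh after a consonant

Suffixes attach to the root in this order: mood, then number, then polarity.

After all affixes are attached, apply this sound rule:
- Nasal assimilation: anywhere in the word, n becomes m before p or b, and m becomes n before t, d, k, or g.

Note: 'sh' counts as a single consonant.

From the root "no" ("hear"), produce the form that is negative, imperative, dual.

Attach mood imperative -ey → noey.
Attach number dual -a → noeya.
Attach polarity negative -yi (after vowel 'a') → noeyayi.
Nasal assimilation: no change.

noeyayi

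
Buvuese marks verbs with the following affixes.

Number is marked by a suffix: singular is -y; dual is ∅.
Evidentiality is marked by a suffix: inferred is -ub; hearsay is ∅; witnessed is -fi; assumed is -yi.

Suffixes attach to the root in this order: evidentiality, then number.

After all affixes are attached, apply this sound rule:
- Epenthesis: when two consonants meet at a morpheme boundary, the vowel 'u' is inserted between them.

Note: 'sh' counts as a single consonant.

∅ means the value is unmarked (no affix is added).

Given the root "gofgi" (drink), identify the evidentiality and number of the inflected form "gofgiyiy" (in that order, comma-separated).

assumed, singular

Segment: gofgi-yi-y.
evidentiality: -yi → assumed.
number: -y → singular.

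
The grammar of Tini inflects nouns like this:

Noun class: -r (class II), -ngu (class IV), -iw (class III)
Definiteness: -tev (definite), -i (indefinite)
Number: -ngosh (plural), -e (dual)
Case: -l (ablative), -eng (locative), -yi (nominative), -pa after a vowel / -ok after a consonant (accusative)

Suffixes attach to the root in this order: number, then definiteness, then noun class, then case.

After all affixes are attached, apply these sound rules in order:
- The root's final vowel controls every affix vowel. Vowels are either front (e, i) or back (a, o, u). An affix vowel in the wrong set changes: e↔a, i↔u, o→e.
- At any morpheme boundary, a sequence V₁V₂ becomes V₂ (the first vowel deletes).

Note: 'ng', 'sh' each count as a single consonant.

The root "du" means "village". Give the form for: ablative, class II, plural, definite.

dungoshtavrl

Attach number plural -ngosh → dungosh.
Attach definiteness definite -tev → dungoshtev.
Attach noun class class II -r → dungoshtevr.
Attach case ablative -l → dungoshtevrl.
Apply vowel harmony: dungoshtevrl → dungoshtavrl.
Vowel deletion: no change.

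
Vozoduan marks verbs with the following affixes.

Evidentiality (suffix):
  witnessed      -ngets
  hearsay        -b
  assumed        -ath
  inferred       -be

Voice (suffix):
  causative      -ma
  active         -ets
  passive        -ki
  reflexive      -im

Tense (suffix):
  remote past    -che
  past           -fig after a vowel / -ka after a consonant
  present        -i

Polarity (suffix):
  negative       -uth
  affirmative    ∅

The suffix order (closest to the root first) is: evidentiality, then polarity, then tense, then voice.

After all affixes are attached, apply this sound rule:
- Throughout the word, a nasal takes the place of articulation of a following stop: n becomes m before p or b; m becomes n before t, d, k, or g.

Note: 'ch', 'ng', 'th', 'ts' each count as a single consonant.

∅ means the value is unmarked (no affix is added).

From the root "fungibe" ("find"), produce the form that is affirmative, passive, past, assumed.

Attach evidentiality assumed -ath → fungibeath.
polarity = affirmative: zero marking, form stays fungibeath.
Attach tense past -ka (after consonant 'th') → fungibeathka.
Attach voice passive -ki → fungibeathkaki.
Nasal assimilation: no change.

fungibeathkaki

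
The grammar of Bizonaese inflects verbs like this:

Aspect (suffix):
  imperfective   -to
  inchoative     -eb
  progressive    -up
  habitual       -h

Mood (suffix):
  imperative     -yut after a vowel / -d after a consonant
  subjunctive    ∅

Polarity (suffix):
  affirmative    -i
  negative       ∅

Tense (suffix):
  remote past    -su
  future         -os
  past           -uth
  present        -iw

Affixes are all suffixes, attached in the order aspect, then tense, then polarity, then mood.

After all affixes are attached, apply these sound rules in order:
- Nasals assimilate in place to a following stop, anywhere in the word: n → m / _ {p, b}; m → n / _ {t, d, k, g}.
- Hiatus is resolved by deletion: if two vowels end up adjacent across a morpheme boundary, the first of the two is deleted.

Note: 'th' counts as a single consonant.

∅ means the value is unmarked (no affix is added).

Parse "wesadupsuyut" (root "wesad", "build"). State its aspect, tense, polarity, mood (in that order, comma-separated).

progressive, remote past, negative, imperative

Segment: wesad-up-su-yut.
aspect: -up → progressive.
tense: -su → remote past.
polarity: ∅ → negative.
mood: -yut/d → imperative.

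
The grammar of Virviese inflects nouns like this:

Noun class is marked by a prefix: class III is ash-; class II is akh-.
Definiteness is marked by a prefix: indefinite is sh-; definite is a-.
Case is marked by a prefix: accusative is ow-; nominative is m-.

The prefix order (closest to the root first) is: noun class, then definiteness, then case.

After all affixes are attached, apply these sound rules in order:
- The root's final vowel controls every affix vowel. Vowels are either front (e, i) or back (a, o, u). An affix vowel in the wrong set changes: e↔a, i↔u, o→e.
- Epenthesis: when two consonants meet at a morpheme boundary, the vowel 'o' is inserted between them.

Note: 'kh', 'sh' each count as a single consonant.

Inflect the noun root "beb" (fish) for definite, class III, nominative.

Attach noun class class III ash- → ashbeb.
Attach definiteness definite a- → aashbeb.
Attach case nominative m- → maashbeb.
Apply vowel harmony: maashbeb → meeshbeb.
Apply epenthesis: meeshbeb → meeshobeb.

meeshobeb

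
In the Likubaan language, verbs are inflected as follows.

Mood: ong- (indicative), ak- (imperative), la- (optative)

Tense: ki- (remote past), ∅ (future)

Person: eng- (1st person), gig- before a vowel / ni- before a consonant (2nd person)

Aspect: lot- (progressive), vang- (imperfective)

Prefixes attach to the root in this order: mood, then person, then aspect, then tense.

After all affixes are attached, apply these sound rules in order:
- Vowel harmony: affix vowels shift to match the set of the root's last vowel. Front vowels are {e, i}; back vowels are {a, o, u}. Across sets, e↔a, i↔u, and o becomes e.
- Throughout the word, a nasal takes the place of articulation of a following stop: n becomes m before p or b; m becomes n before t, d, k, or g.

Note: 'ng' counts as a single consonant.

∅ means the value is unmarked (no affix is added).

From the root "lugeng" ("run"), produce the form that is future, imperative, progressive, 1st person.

Attach mood imperative ak- → aklugeng.
Attach person 1st person eng- → engaklugeng.
Attach aspect progressive lot- → lotengaklugeng.
tense = future: zero marking, form stays lotengaklugeng.
Apply vowel harmony: lotengaklugeng → letengeklugeng.
Nasal assimilation: no change.

letengeklugeng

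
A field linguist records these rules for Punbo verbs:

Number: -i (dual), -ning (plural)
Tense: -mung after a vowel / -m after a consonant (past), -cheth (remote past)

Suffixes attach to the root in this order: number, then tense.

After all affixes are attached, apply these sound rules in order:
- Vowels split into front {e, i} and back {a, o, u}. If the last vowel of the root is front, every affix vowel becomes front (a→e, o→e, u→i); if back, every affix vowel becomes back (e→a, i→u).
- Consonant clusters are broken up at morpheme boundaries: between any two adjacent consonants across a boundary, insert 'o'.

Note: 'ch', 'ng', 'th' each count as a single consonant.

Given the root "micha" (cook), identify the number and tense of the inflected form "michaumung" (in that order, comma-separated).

dual, past

Segment: micha-i-mung.
number: -i → dual.
tense: -mung/m → past.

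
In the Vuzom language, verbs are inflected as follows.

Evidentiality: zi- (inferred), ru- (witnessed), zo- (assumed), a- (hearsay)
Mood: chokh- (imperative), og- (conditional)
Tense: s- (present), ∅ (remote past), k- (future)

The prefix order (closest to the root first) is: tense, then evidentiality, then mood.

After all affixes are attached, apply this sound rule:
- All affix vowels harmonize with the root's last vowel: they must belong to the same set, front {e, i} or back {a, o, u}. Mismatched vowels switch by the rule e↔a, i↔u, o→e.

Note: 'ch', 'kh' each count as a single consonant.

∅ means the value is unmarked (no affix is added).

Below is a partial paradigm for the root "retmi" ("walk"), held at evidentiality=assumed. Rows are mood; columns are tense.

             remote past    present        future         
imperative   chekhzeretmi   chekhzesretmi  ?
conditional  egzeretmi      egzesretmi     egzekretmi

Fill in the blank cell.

Attach tense future k- → kretmi.
Attach evidentiality assumed zo- → zokretmi.
Attach mood imperative chokh- → chokhzokretmi.
Apply vowel harmony: chokhzokretmi → chekhzekretmi.

chekhzekretmi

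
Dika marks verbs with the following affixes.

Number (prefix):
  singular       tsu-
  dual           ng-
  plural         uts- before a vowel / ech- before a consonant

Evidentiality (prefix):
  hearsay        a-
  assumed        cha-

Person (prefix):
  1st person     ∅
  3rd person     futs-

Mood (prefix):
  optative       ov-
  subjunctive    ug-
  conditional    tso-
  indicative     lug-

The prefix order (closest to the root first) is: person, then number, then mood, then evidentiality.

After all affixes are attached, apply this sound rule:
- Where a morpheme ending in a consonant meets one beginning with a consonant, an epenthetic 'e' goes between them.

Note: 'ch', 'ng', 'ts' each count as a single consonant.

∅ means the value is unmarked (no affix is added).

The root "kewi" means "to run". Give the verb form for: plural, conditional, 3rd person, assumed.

chatsoechefutsekewi

Attach person 3rd person futs- → futskewi.
Attach number plural ech- (before consonant 'f') → echfutskewi.
Attach mood conditional tso- → tsoechfutskewi.
Attach evidentiality assumed cha- → chatsoechfutskewi.
Apply epenthesis: chatsoechfutskewi → chatsoechefutsekewi.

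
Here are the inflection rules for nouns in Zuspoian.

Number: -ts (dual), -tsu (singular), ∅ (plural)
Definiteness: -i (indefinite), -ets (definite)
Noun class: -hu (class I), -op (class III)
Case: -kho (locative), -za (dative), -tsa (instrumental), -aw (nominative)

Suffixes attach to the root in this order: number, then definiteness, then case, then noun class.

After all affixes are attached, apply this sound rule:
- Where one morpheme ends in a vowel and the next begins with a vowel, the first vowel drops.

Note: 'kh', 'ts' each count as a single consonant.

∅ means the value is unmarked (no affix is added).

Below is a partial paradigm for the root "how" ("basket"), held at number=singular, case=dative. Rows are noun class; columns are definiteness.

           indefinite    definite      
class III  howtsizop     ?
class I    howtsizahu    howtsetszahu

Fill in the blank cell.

Attach number singular -tsu → howtsu.
Attach definiteness definite -ets → howtsuets.
Attach case dative -za → howtsuetsza.
Attach noun class class III -op → howtsuetszaop.
Apply vowel deletion: howtsuetszaop → howtsetszop.

howtsetszop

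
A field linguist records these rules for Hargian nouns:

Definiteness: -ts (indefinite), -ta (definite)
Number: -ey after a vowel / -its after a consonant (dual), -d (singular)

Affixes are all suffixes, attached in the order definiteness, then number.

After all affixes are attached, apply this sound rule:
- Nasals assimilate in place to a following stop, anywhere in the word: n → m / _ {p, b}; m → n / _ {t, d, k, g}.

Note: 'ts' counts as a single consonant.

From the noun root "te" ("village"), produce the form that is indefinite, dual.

tetsits

Attach definiteness indefinite -ts → tets.
Attach number dual -its (after consonant 'ts') → tetsits.
Nasal assimilation: no change.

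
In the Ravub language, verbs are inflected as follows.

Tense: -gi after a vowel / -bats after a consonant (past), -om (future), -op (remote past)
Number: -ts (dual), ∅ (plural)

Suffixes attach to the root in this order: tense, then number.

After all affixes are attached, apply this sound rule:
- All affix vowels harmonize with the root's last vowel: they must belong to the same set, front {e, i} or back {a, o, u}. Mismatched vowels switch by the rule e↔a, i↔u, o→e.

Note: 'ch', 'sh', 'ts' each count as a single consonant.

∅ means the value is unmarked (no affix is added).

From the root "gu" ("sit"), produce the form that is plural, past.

Attach tense past -gi (after vowel 'u') → gugi.
number = plural: zero marking, form stays gugi.
Apply vowel harmony: gugi → gugu.

gugu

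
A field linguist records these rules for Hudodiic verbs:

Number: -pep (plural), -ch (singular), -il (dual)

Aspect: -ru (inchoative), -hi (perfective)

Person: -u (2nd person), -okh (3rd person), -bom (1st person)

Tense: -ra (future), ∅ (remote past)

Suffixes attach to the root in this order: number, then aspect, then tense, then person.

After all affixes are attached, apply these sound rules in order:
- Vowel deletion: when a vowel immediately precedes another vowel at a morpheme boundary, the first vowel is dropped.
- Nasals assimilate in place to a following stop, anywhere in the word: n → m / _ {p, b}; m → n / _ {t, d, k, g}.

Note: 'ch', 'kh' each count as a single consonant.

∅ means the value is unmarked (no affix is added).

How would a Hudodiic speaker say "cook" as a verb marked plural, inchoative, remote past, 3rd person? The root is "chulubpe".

Attach number plural -pep → chulubpepep.
Attach aspect inchoative -ru → chulubpepepru.
tense = remote past: zero marking, form stays chulubpepepru.
Attach person 3rd person -okh → chulubpepepruokh.
Apply vowel deletion: chulubpepepruokh → chulubpepeprokh.
Nasal assimilation: no change.

chulubpepeprokh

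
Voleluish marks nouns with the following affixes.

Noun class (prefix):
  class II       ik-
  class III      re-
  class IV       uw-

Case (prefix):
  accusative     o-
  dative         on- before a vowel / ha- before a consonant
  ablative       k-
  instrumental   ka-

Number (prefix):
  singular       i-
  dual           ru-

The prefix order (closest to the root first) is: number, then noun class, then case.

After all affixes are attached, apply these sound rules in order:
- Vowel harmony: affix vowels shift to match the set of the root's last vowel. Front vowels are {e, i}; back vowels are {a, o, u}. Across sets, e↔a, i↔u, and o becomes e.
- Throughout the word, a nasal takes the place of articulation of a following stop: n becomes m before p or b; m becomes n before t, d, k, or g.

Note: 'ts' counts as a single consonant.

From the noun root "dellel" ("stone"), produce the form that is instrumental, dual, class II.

Attach number dual ru- → rudellel.
Attach noun class class II ik- → ikrudellel.
Attach case instrumental ka- → kaikrudellel.
Apply vowel harmony: kaikrudellel → keikridellel.
Nasal assimilation: no change.

keikridellel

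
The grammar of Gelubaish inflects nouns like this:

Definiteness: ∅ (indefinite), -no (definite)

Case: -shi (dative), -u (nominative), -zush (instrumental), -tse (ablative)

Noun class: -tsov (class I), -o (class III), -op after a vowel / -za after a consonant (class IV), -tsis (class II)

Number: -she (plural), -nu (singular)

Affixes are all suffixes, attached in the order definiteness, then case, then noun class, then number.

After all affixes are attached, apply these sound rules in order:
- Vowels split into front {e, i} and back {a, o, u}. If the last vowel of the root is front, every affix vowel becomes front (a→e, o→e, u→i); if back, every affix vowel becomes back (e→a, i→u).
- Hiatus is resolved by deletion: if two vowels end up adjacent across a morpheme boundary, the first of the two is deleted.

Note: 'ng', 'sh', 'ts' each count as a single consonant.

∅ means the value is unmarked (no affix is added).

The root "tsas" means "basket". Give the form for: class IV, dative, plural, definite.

Attach definiteness definite -no → tsasno.
Attach case dative -shi → tsasnoshi.
Attach noun class class IV -op (after vowel 'i') → tsasnoshiop.
Attach number plural -she → tsasnoshiopshe.
Apply vowel harmony: tsasnoshiopshe → tsasnoshuopsha.
Apply vowel deletion: tsasnoshuopsha → tsasnoshopsha.

tsasnoshopsha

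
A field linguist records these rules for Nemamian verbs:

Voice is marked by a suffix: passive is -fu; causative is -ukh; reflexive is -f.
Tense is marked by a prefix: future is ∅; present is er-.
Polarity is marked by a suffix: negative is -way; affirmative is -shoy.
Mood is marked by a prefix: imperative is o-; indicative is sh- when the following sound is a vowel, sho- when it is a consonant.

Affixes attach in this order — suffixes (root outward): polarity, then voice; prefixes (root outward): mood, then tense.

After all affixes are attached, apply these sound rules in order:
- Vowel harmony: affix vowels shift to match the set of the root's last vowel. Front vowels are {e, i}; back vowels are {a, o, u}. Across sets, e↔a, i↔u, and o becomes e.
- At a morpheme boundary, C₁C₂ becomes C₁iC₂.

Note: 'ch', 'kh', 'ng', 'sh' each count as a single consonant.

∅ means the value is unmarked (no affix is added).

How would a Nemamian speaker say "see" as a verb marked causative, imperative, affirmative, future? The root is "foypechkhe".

efoypechkhesheyikh

Attach mood imperative o- → ofoypechkhe.
Attach polarity affirmative -shoy → ofoypechkheshoy.
Attach voice causative -ukh → ofoypechkheshoyukh.
tense = future: zero marking, form stays ofoypechkheshoyukh.
Apply vowel harmony: ofoypechkheshoyukh → efoypechkhesheyikh.
Epenthesis: no change.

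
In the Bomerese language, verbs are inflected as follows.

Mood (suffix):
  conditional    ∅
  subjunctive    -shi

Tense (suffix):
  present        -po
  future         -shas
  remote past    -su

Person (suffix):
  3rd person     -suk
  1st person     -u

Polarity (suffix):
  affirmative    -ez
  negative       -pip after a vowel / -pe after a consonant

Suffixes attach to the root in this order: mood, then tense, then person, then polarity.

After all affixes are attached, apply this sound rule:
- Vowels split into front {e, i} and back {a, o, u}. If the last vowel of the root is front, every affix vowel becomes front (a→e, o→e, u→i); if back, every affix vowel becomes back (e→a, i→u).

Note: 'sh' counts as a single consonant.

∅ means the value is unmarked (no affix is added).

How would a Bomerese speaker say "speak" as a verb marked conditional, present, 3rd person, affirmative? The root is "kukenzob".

mood = conditional: zero marking, form stays kukenzob.
Attach tense present -po → kukenzobpo.
Attach person 3rd person -suk → kukenzobposuk.
Attach polarity affirmative -ez → kukenzobposukez.
Apply vowel harmony: kukenzobposukez → kukenzobposukaz.

kukenzobposukaz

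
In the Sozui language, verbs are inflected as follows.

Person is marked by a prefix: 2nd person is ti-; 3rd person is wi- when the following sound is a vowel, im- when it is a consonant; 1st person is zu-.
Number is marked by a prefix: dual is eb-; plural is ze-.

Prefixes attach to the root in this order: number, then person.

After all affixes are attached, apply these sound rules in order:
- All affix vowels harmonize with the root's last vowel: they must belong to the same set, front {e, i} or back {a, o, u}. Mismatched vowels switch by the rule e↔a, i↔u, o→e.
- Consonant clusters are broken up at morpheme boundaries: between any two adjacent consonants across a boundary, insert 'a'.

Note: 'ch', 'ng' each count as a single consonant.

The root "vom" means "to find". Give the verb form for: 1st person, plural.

zuzavom

Attach number plural ze- → zevom.
Attach person 1st person zu- → zuzevom.
Apply vowel harmony: zuzevom → zuzavom.
Epenthesis: no change.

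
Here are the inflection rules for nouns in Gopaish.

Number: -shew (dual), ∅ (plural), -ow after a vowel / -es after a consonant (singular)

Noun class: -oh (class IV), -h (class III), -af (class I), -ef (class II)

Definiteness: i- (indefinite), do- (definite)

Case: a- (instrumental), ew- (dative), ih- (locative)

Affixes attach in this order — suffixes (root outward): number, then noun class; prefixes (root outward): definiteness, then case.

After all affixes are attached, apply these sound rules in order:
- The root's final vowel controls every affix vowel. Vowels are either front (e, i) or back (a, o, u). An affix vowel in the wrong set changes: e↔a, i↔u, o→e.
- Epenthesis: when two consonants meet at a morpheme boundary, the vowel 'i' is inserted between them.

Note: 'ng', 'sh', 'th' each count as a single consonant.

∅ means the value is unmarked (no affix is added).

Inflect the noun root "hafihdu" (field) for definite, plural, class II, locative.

uhidohafihduaf

number = plural: zero marking, form stays hafihdu.
Attach definiteness definite do- → dohafihdu.
Attach case locative ih- → ihdohafihdu.
Attach noun class class II -ef → ihdohafihduef.
Apply vowel harmony: ihdohafihduef → uhdohafihduaf.
Apply epenthesis: uhdohafihduaf → uhidohafihduaf.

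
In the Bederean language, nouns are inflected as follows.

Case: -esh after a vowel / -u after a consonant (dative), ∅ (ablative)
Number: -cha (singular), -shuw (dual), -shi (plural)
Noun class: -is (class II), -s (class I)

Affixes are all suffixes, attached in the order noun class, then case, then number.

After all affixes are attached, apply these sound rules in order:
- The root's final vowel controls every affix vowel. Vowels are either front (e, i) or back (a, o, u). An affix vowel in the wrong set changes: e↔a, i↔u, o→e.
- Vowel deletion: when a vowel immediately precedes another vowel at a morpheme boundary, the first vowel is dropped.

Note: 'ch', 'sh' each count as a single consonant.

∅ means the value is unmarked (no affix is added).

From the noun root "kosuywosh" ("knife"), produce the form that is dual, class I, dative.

Attach noun class class I -s → kosuywoshs.
Attach case dative -u (after consonant 's') → kosuywoshsu.
Attach number dual -shuw → kosuywoshsushuw.
Vowel harmony: no change.
Vowel deletion: no change.

kosuywoshsushuw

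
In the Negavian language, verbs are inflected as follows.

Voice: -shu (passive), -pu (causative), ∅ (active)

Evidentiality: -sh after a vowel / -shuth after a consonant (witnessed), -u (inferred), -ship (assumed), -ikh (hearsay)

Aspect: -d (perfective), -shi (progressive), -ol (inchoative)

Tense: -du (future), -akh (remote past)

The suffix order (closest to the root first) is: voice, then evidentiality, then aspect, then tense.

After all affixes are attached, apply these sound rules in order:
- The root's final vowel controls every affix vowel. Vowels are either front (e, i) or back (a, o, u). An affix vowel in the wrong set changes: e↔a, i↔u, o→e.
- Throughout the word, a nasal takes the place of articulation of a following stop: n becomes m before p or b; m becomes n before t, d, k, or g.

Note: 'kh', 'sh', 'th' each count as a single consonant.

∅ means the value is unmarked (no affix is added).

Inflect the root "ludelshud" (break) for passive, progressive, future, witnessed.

Attach voice passive -shu → ludelshudshu.
Attach evidentiality witnessed -sh (after vowel 'u') → ludelshudshush.
Attach aspect progressive -shi → ludelshudshushshi.
Attach tense future -du → ludelshudshushshidu.
Apply vowel harmony: ludelshudshushshidu → ludelshudshushshudu.
Nasal assimilation: no change.

ludelshudshushshudu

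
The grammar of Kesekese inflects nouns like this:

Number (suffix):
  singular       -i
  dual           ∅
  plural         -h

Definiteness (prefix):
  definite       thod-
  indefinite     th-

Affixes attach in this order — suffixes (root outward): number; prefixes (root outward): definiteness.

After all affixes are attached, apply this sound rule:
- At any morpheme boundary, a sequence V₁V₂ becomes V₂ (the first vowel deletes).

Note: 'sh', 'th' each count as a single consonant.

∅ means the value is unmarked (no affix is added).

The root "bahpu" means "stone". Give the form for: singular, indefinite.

Attach definiteness indefinite th- → thbahpu.
Attach number singular -i → thbahpui.
Apply vowel deletion: thbahpui → thbahpi.

thbahpi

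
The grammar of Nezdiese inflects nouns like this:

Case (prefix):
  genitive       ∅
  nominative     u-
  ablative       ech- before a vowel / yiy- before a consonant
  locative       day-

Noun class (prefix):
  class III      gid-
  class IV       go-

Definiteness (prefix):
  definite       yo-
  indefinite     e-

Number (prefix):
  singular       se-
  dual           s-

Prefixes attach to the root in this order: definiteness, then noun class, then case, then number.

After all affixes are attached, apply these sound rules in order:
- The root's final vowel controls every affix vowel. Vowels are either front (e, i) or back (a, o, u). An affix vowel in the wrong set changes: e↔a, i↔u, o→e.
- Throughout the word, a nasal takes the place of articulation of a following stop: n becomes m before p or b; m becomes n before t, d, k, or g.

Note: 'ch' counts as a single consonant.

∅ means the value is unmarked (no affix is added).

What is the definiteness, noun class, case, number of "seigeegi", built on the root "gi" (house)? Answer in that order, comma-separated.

indefinite, class IV, nominative, singular

Segment: se-u-go-e-gi.
definiteness: e- → indefinite.
noun class: go- → class IV.
case: u- → nominative.
number: se- → singular.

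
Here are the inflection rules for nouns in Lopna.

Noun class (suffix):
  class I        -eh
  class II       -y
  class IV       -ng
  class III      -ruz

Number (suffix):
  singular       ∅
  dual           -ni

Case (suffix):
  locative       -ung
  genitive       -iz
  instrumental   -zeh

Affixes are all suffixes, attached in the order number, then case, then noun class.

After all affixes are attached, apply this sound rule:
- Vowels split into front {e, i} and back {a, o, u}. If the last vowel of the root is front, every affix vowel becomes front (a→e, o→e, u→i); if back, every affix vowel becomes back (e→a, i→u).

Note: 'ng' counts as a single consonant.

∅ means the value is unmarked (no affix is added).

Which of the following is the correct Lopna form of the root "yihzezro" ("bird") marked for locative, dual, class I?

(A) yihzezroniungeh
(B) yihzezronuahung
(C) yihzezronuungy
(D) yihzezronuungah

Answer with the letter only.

Attach number dual -ni → yihzezroni.
Attach case locative -ung → yihzezroniung.
Attach noun class class I -eh → yihzezroniungeh.
Apply vowel harmony: yihzezroniungeh → yihzezronuungah.
So the correct form is yihzezronuungah, option (D).
(A) yihzezroniungeh is wrong: it fails to apply the sound rule(s).
(C) yihzezronuungy is wrong: it uses class II instead of class I for noun class.
(B) yihzezronuahung is wrong: it has the affixes in the wrong order.

D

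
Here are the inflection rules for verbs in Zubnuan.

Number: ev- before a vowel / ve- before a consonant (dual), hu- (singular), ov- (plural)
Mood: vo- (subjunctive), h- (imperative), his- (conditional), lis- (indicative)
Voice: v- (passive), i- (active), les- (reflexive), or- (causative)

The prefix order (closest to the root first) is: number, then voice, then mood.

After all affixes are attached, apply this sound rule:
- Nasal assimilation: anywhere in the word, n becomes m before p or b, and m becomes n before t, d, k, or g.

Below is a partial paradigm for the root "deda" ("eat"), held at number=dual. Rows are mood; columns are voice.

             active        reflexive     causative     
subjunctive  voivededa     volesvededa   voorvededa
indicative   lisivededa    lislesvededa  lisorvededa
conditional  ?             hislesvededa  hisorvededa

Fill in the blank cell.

Attach number dual ve- (before consonant 'd') → vededa.
Attach voice active i- → ivededa.
Attach mood conditional his- → hisivededa.
Nasal assimilation: no change.

hisivededa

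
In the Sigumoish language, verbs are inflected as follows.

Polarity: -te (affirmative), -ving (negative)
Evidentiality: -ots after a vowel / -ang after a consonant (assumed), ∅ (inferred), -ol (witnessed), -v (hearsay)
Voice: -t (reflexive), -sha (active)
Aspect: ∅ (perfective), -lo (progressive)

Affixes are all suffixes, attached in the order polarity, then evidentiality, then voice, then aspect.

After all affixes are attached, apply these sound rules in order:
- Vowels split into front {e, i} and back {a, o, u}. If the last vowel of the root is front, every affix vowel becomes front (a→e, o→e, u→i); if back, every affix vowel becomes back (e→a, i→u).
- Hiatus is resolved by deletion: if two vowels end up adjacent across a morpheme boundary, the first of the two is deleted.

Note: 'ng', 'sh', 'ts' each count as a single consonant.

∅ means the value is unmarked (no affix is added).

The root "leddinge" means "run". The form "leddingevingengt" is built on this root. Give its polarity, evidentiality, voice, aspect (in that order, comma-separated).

Segment: leddinge-ving-ang-t.
polarity: -ving → negative.
evidentiality: -ots/ang → assumed.
voice: -t → reflexive.
aspect: ∅ → perfective.

negative, assumed, reflexive, perfective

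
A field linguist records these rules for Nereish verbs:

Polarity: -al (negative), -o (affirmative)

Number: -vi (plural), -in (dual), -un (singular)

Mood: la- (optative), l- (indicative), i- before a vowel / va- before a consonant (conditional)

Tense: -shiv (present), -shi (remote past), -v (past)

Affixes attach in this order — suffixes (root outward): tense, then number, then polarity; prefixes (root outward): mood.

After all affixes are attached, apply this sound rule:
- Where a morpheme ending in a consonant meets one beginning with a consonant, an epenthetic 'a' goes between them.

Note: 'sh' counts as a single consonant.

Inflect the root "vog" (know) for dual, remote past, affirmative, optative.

lavogashiino

Attach tense remote past -shi → vogshi.
Attach number dual -in → vogshiin.
Attach polarity affirmative -o → vogshiino.
Attach mood optative la- → lavogshiino.
Apply epenthesis: lavogshiino → lavogashiino.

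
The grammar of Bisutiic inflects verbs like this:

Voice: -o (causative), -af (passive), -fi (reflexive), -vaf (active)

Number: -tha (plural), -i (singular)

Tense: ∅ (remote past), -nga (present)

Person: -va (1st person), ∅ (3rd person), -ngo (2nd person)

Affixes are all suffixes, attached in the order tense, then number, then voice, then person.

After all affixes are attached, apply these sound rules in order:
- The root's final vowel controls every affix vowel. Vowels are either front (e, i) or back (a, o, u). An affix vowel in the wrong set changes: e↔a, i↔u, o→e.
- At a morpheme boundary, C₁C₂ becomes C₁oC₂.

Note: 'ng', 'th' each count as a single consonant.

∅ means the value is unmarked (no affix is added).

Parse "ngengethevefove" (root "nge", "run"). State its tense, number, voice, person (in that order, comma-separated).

present, plural, active, 1st person

Segment: nge-nga-tha-vaf-va.
tense: -nga → present.
number: -tha → plural.
voice: -vaf → active.
person: -va → 1st person.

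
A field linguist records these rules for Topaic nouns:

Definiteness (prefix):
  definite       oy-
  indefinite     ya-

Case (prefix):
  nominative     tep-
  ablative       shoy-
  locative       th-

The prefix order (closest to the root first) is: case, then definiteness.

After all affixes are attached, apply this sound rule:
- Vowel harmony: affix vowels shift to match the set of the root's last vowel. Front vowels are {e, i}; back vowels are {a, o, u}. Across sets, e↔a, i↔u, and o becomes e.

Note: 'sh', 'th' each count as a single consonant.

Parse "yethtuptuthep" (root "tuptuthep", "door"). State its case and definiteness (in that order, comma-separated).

Segment: ya-th-tuptuthep.
case: th- → locative.
definiteness: ya- → indefinite.

locative, indefinite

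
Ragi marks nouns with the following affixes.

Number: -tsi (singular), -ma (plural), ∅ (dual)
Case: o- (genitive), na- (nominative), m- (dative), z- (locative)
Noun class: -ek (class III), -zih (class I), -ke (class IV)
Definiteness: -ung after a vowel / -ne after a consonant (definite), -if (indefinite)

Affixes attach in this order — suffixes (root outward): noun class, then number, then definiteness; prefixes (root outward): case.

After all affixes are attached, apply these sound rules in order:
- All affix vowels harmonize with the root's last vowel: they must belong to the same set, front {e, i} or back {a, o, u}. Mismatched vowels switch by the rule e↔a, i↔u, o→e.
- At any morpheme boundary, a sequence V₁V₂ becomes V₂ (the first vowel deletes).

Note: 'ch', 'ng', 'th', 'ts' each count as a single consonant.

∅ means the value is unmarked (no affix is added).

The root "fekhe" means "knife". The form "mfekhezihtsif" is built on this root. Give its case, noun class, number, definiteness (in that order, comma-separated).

dative, class I, singular, indefinite

Segment: m-fekhe-zih-tsi-if.
case: m- → dative.
noun class: -zih → class I.
number: -tsi → singular.
definiteness: -if → indefinite.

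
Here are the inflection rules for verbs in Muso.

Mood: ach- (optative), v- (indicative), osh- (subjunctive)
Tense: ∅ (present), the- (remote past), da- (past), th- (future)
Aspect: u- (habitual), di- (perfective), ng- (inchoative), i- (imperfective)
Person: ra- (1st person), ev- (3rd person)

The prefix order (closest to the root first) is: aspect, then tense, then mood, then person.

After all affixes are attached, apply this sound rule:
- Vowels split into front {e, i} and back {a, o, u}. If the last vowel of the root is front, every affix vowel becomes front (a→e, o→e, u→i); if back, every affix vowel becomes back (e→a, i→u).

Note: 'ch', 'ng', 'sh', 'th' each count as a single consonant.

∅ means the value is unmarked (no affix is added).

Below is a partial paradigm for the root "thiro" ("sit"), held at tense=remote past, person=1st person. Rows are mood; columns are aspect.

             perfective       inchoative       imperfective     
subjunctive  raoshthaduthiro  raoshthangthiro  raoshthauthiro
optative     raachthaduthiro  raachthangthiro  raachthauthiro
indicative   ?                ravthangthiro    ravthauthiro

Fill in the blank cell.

Attach aspect perfective di- → dithiro.
Attach tense remote past the- → thedithiro.
Attach mood indicative v- → vthedithiro.
Attach person 1st person ra- → ravthedithiro.
Apply vowel harmony: ravthedithiro → ravthaduthiro.

ravthaduthiro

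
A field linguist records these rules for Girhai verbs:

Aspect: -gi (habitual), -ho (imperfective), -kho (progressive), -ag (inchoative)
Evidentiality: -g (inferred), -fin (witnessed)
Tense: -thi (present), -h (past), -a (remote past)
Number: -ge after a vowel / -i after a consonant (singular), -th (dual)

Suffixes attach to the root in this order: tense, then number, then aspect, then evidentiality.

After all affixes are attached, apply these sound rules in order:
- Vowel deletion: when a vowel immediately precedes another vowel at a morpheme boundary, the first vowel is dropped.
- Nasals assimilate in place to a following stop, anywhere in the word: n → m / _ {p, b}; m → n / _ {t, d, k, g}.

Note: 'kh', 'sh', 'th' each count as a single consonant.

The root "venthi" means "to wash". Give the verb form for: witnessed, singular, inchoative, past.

venthihagfin

Attach tense past -h → venthih.
Attach number singular -i (after consonant 'h') → venthihi.
Attach aspect inchoative -ag → venthihiag.
Attach evidentiality witnessed -fin → venthihiagfin.
Apply vowel deletion: venthihiagfin → venthihagfin.
Nasal assimilation: no change.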